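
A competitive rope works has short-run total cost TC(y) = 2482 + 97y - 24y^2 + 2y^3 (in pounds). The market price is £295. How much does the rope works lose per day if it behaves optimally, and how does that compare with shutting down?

Profit = -£62 at y = 11

AVC = 97 - 24y + 2y^2; min AVC = £25 at y = 6. Since P = £295 ≥ min AVC, the firm produces.
With MC = 97 - 48y + 6y^2, P = MC on the upward-sloping part at y* = 11.
TR = 295·11 = 3245. TC = 2482 + 825 = 3307. Profit = 3245 − 3307 = -£62.
Shutting down would mean losing the fixed cost of £2482, so operating at a loss of £62 is better by £2420.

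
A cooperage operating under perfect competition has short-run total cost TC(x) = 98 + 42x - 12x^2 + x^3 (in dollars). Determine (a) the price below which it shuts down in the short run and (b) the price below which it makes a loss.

Shutdown price = min AVC. AVC = 42 - 12x + x^2, with vertex at x = 6 and minimum $6.
ATC = 98/x + 42 - 12x + x^2. Setting dATC/dx = −98/x^2 − 12 + 2x = 0 gives x = 7 (since 2·7^3 − 12·7^2 = 98).
min ATC = 98/7 + 42 − 12·7 + 7^2 = $21. That is the break-even price.
For $6 ≤ P < $21 the firm produces at a loss; below $6 it shuts down.

Shutdown price = $6; break-even price = $21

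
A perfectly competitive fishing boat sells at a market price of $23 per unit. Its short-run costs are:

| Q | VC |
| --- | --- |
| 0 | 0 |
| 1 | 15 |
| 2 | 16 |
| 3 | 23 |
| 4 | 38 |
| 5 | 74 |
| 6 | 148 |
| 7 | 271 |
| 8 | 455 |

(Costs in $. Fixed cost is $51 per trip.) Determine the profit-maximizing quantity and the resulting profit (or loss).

Tabulate TR − TC: Q=0: -51; Q=1: -43; Q=2: -21; Q=3: -5; Q=4: 3; Q=5: -10; Q=6: -61; Q=7: -161; Q=8: -322.
Profit is maximized at Q = 4. AVC there is 38/4 = $9.50 ≤ P, so producing beats shutting down (which would give -$51).

Q = 4; profit = $3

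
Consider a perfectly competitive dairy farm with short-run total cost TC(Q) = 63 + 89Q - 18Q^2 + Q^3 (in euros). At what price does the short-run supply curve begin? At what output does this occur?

€8 per unit, at Q = 9

The firm shuts down when price falls below the minimum of average variable cost. AVC = VC/Q = 89 - 18Q + Q^2.
At the minimum of AVC, MC = AVC. MC = 89 - 36Q + 3Q^2; setting MC = AVC gives 2Q^2 - 18Q = 0, so Q = 9. min AVC = 8.
The firm shuts down for any P below €8.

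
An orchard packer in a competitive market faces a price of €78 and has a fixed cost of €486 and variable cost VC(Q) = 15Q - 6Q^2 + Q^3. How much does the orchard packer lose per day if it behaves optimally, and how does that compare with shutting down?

Profit = -€94 at Q = 7

AVC = 15 - 6Q + Q^2; min AVC = €6 at Q = 3. Since P = €78 ≥ min AVC, the firm produces.
With MC = 15 - 12Q + 3Q^2, P = MC on the upward-sloping part at Q* = 7.
TR = 78·7 = 546. TC = 486 + 154 = 640. Profit = 546 − 640 = -€94.
By producing, the firm covers all variable cost plus €392 of fixed cost; shutting down would lose the full €486.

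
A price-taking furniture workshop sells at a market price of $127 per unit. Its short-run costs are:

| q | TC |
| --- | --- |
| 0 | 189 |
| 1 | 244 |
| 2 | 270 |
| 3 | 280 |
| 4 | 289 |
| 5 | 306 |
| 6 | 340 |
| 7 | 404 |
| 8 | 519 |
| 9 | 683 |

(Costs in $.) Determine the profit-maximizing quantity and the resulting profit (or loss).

q = 8; profit = $497

Tabulate TR − TC: q=0: -189; q=1: -117; q=2: -16; q=3: 101; q=4: 219; q=5: 329; q=6: 422; q=7: 485; q=8: 497; q=9: 460.
Profit is maximized at q = 8. AVC there is 330/8 = $41.25 ≤ P, so producing beats shutting down (which would give -$189).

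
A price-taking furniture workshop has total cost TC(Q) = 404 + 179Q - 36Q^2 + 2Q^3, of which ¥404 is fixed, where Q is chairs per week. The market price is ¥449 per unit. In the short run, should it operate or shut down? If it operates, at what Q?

Produce at Q = 15

Strip out fixed cost: VC = 179Q - 36Q^2 + 2Q^3. Then AVC = 179 - 36Q + 2Q^2 and MC = 179 - 72Q + 6Q^2.
AVC is minimized where dAVC/dQ = -36 + 4Q = 0, at Q = 9; min AVC = 179 - 36·9 + 2·9^2 = ¥17.
Since P = ¥449 ≥ min AVC = ¥17, price covers variable cost and the firm should produce.
Set P = MC: 449 = 179 - 72Q + 6Q^2 → -270 - 72Q + 6Q^2 = 0. The roots are Q = -3 and Q = 15; the profit-maximizing output is on the rising part of MC, so Q* = 15.
Check: AVC at Q = 15 is ¥89 ≤ P, so revenue covers variable cost.
Profit = P·Q − TC = 449·15 − 1739 = ¥4996.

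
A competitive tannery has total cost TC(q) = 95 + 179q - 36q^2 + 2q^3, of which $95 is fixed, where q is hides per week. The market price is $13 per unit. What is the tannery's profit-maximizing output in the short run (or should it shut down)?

From TC, MC = TC'(q) = 179 - 72q + 6q^2 and AVC = VC/q = 179 - 36q + 2q^2.
The AVC parabola has its vertex at q = 36/4 = 9, where AVC = 179 - 36·9 + 2·9^2 = $17.
With P < min AVC ($13 < $17), every unit sold adds to the loss.
Shutting down limits the loss to fixed cost, $95.

Shut down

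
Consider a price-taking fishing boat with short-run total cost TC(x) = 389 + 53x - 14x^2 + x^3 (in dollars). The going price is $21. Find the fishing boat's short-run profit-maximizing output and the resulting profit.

Profit = -$261 at x = 8

AVC = 53 - 14x + x^2 has its minimum $4 at x = 7; price $21 clears that bar, so the firm operates.
MC = 53 - 28x + 3x^2. Setting P = MC and taking the root on the rising branch gives x* = 8.
TR = 21·8 = 168. TC = 389 + 40 = 429. Profit = 168 − 429 = -$261.
That loss of $261 beats the $389 the firm would lose by shutting down; producing recovers $128 of fixed cost.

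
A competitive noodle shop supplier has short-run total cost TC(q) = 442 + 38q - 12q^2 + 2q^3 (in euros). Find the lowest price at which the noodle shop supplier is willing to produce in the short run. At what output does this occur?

The firm shuts down when price falls below the minimum of average variable cost. AVC = VC/q = 38 - 12q + 2q^2.
At the minimum of AVC, MC = AVC. MC = 38 - 24q + 6q^2; setting MC = AVC gives 4q^2 - 12q = 0, so q = 3. min AVC = 20.
So the shutdown price is €20.

€20 per unit, at q = 3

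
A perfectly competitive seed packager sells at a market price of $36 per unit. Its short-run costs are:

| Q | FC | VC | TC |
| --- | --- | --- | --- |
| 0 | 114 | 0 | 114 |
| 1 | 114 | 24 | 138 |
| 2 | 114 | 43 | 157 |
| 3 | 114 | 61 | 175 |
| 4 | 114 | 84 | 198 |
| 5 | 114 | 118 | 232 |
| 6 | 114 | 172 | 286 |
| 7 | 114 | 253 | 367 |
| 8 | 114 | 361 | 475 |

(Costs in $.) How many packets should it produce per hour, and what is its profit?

Q = 5; profit = -$52

Tabulate TR − TC: Q=0: -114; Q=1: -102; Q=2: -85; Q=3: -67; Q=4: -54; Q=5: -52; Q=6: -70; Q=7: -115; Q=8: -187.
Profit is maximized at Q = 5. AVC there is 118/5 = $23.60 ≤ P, so producing beats shutting down (which would give -$114).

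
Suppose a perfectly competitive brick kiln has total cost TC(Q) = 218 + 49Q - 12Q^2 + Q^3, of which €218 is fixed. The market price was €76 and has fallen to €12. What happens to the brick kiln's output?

MC = 49 - 24Q + 3Q^2; the shutdown threshold is min AVC = €13 (at Q = 6).
At P = €76 ≥ min AVC, set P = MC on the rising branch: Q = 9.
At P = €12 < min AVC = €13, price no longer covers variable cost at any output, so the firm shuts down: Q = 0.

Output falls from 9 to 0 (the firm shuts down)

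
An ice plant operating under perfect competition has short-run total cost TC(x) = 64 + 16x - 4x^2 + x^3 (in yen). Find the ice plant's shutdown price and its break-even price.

Shutdown price = ¥12; break-even price = ¥32

AVC = 16 - 4x + x^2; minimized at x = 2, giving min AVC = ¥12. That is the shutdown price.
ATC = 64/x + 16 - 4x + x^2. Setting dATC/dx = −64/x^2 − 4 + 2x = 0 gives x = 4 (since 2·4^3 − 4·4^2 = 64).
min ATC = 64/4 + 16 − 4·4 + 4^2 = ¥32. That is the break-even price.
Between these two prices the firm operates at a loss; above ¥32 it earns a profit.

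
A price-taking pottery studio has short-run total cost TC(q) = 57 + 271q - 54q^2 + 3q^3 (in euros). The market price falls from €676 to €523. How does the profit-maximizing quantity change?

MC = 271 - 108q + 9q^2; the shutdown threshold is min AVC = €28 (at q = 9).
At P = €676 ≥ min AVC, set P = MC on the rising branch: q = 15.
At P = €523 ≥ min AVC, set P = MC: q = 14. The firm stays open but cuts output.

Output falls from 15 to 14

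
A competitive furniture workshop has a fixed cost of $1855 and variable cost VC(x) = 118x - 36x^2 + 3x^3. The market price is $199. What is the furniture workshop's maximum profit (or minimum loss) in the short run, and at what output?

AVC = 118 - 36x + 3x^2; min AVC = $10 at x = 6. Since P = $199 ≥ min AVC, the firm produces.
With MC = 118 - 72x + 9x^2, P = MC on the upward-sloping part at x* = 9.
TR = 199·9 = 1791. TC = 1855 + 333 = 2188. Profit = 1791 − 2188 = -$397.
By producing, the firm covers all variable cost plus $1458 of fixed cost; shutting down would lose the full $1855.

Profit = -$397 at x = 9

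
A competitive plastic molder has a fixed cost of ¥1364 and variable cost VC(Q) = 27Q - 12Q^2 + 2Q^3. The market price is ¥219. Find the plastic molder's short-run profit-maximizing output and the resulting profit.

AVC = 27 - 12Q + 2Q^2 has its minimum ¥9 at Q = 3; price ¥219 clears that bar, so the firm operates.
With MC = 27 - 24Q + 6Q^2, P = MC on the upward-sloping part at Q* = 8.
TR = 219·8 = 1752. TC = 1364 + 472 = 1836. Profit = 1752 − 1836 = -¥84.
That loss of ¥84 beats the ¥1364 the firm would lose by shutting down; producing recovers ¥1280 of fixed cost.

Profit = -¥84 at Q = 8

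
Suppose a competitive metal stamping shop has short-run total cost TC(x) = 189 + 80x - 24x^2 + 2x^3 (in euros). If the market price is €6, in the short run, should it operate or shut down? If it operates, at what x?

Strip out fixed cost: VC = 80x - 24x^2 + 2x^3. Then AVC = 80 - 24x + 2x^2 and MC = 80 - 48x + 6x^2.
AVC hits its minimum where MC = AVC, at x = 6, giving min AVC = 80 - 24·6 + 2·6^2 = €8.
Since P = €6 < min AVC = €8, price fails to cover variable cost at any output.
Shutting down limits the loss to fixed cost, €189.

Shut down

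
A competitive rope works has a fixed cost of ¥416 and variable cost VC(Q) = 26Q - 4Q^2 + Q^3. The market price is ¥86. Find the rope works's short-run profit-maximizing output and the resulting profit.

AVC = 26 - 4Q + Q^2 has its minimum ¥22 at Q = 2; price ¥86 clears that bar, so the firm operates.
MC = 26 - 8Q + 3Q^2. Setting P = MC and taking the root on the rising branch gives Q* = 6.
TR = 86·6 = 516. TC = 416 + 228 = 644. Profit = 516 − 644 = -¥128.
By producing, the firm covers all variable cost plus ¥288 of fixed cost; shutting down would lose the full ¥416.

Profit = -¥128 at Q = 6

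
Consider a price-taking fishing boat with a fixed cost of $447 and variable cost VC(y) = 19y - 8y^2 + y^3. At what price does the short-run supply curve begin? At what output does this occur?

$3 per unit, at y = 4

The shutdown price is the minimum of AVC. VC = 19y - 8y^2 + y^3, so AVC = 19 - 8y + y^2.
dAVC/dy = -8 + 2y = 0 gives y = 4. min AVC = 19 - 8·4 + 4^2 = 3.
For P < $3 the firm produces nothing.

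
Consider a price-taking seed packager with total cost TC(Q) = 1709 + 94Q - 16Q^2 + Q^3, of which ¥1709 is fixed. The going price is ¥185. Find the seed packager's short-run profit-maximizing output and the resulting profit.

Profit = -¥19 at Q = 13

AVC = 94 - 16Q + Q^2; min AVC = ¥30 at Q = 8. Since P = ¥185 ≥ min AVC, the firm produces.
MC = 94 - 32Q + 3Q^2. Setting P = MC and taking the root on the rising branch gives Q* = 13.
TR = 185·13 = 2405. TC = 1709 + 715 = 2424. Profit = 2405 − 2424 = -¥19.
By producing, the firm covers all variable cost plus ¥1690 of fixed cost; shutting down would lose the full ¥1709.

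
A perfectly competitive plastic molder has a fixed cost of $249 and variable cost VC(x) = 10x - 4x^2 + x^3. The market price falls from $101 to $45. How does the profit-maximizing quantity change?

MC = 10 - 8x + 3x^2; the shutdown threshold is min AVC = $6 (at x = 2).
At P = $101 ≥ min AVC, set P = MC on the rising branch: x = 7.
At P = $45 ≥ min AVC, set P = MC: x = 5. The firm stays open but cuts output.

Output falls from 7 to 5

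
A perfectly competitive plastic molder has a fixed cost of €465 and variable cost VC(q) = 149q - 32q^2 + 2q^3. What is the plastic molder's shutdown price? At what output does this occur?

€21 per unit, at q = 8

The shutdown price is the minimum of AVC. VC = 149q - 32q^2 + 2q^3, so AVC = 149 - 32q + 2q^2.
dAVC/dq = -32 + 4q = 0 gives q = 8. min AVC = 149 - 32·8 + 2·8^2 = 21.
The firm shuts down for any P below €21.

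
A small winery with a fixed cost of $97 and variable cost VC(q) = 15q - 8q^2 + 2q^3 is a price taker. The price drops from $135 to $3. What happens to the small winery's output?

Output falls from 6 to 0 (the firm shuts down)

MC = 15 - 16q + 6q^2; the shutdown threshold is min AVC = $7 (at q = 2).
At P = $135 ≥ min AVC, set P = MC on the rising branch: q = 6.
At P = $3 < min AVC = $7, price no longer covers variable cost at any output, so the firm shuts down: q = 0.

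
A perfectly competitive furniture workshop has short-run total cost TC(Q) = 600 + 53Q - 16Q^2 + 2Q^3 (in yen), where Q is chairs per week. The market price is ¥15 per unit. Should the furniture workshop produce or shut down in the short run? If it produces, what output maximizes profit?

Strip out fixed cost: VC = 53Q - 16Q^2 + 2Q^3. Then AVC = 53 - 16Q + 2Q^2 and MC = 53 - 32Q + 6Q^2.
AVC hits its minimum where MC = AVC, at Q = 4, giving min AVC = 53 - 16·4 + 2·4^2 = ¥21.
Since P = ¥15 < min AVC = ¥21, price fails to cover variable cost at any output.
Shutting down limits the loss to fixed cost, ¥600.

Shut down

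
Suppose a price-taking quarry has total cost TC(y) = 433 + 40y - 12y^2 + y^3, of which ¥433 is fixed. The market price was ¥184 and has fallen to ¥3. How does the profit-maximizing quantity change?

Output falls from 12 to 0 (the firm shuts down)

MC = 40 - 24y + 3y^2; the shutdown threshold is min AVC = ¥4 (at y = 6).
With P = ¥184 above the shutdown price, P = MC gives y = 12.
At P = ¥3 < min AVC = ¥4, price no longer covers variable cost at any output, so the firm shuts down: y = 0.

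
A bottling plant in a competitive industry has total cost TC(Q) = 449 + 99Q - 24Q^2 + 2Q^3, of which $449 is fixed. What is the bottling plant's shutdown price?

$27 per unit

Short-run supply begins at min AVC. From VC = 99Q - 24Q^2 + 2Q^3, AVC = 99 - 24Q + 2Q^2.
dAVC/dQ = -24 + 4Q = 0 gives Q = 6. min AVC = 99 - 24·6 + 2·6^2 = 27.
So the shutdown price is $27.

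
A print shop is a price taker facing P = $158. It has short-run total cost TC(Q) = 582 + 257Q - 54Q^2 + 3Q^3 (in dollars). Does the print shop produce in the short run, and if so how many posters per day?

Produce at Q = 11

From TC, MC = TC'(Q) = 257 - 108Q + 9Q^2 and AVC = VC/Q = 257 - 54Q + 3Q^2.
The AVC parabola has its vertex at Q = 54/6 = 9, where AVC = 257 - 54·9 + 3·9^2 = $14.
Because $158 ≥ $14, revenue can cover variable cost; the firm operates.
Set P = MC: 158 = 257 - 108Q + 9Q^2 → 99 - 108Q + 9Q^2 = 0. The roots are Q = 1 and Q = 11; the profit-maximizing output is on the rising part of MC, so Q* = 11.
Check: AVC at Q = 11 is $26 ≤ P, so revenue covers variable cost.
Profit = P·Q − TC = 158·11 − 868 = $870.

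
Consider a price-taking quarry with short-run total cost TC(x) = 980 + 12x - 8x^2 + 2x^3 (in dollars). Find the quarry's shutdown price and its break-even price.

Shutdown price = min AVC. AVC = 12 - 8x + 2x^2, with vertex at x = 2 and minimum $4.
ATC = 980/x + 12 - 8x + 2x^2. Setting dATC/dx = −980/x^2 − 8 + 4x = 0 gives x = 7 (since 4·7^3 − 8·7^2 = 980).
min ATC = 980/7 + 12 − 8·7 + 2·7^2 = $194. That is the break-even price.
For $4 ≤ P < $194 the firm produces at a loss; below $4 it shuts down.

Shutdown price = $4; break-even price = $194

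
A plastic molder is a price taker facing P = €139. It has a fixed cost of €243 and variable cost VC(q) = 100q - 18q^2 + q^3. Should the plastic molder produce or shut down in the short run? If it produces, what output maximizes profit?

Produce at q = 13

Strip out fixed cost: VC = 100q - 18q^2 + q^3. Then AVC = 100 - 18q + q^2 and MC = 100 - 36q + 3q^2.
The AVC parabola has its vertex at q = 18/2 = 9, where AVC = 100 - 18·9 + 9^2 = €19.
Since P = €139 ≥ min AVC = €19, price covers variable cost and the firm should produce.
P = MC gives -39 - 36q + 3q^2 = 0, with roots -1 and 13. Take the larger (rising MC): q* = 13.
Check: AVC at q = 13 is €35 ≤ P, so revenue covers variable cost.
Profit = P·q − TC = 139·13 − 698 = €1109.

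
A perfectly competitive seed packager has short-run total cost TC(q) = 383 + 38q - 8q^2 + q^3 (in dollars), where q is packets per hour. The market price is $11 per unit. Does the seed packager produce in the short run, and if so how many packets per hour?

Variable cost is VC = 38q - 8q^2 + q^3, so AVC = VC/q = 38 - 8q + q^2 and MC = dTC/dq = 38 - 16q + 3q^2.
The AVC parabola has its vertex at q = 8/2 = 4, where AVC = 38 - 8·4 + 4^2 = $22.
P = $11 lies below min AVC = $22; no output level covers variable cost.
Best response: produce nothing and absorb the $383 fixed cost.

Shut down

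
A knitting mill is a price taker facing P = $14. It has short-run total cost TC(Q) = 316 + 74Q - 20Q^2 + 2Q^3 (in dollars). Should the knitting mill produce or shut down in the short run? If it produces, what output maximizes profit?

Shut down

From TC, MC = TC'(Q) = 74 - 40Q + 6Q^2 and AVC = VC/Q = 74 - 20Q + 2Q^2.
The AVC parabola has its vertex at Q = 20/4 = 5, where AVC = 74 - 20·5 + 2·5^2 = $24.
P = $14 lies below min AVC = $24; no output level covers variable cost.
Best response: produce nothing and absorb the $316 fixed cost.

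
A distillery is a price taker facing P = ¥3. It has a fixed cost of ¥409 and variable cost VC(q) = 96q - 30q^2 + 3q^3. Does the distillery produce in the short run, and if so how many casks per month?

Variable cost is VC = 96q - 30q^2 + 3q^3, so AVC = VC/q = 96 - 30q + 3q^2 and MC = dTC/dq = 96 - 60q + 9q^2.
AVC hits its minimum where MC = AVC, at q = 5, giving min AVC = 96 - 30·5 + 3·5^2 = ¥21.
P = ¥3 lies below min AVC = ¥21; no output level covers variable cost.
The firm minimizes its loss by shutting down and losing only its fixed cost of ¥409.

Shut down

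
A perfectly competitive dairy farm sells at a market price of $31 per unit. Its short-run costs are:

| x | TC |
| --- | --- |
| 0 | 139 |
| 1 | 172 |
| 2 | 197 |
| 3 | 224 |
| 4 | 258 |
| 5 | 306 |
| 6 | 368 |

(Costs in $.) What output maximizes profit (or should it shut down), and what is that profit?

x = 3; profit = -$131

Compute π = P·x − TC at each output: x=0: -139; x=1: -141; x=2: -135; x=3: -131; x=4: -134; x=5: -151; x=6: -182.
Profit is maximized at x = 3. AVC there is 85/3 = $28.33 ≤ P, so producing beats shutting down (which would give -$139).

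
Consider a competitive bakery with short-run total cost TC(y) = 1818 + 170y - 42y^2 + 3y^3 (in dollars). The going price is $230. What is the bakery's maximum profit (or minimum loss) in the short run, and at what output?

AVC = 170 - 42y + 3y^2; min AVC = $23 at y = 7. Since P = $230 ≥ min AVC, the firm produces.
With MC = 170 - 84y + 9y^2, P = MC on the upward-sloping part at y* = 10.
TR = 230·10 = 2300. TC = 1818 + 500 = 2318. Profit = 2300 − 2318 = -$18.
By producing, the firm covers all variable cost plus $1800 of fixed cost; shutting down would lose the full $1818.

Profit = -$18 at y = 10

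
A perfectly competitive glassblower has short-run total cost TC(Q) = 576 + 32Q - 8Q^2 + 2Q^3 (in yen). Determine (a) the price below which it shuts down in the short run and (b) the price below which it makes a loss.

AVC = 32 - 8Q + 2Q^2; minimized at Q = 2, giving min AVC = ¥24. That is the shutdown price.
ATC = 576/Q + 32 - 8Q + 2Q^2. Setting dATC/dQ = −576/Q^2 − 8 + 4Q = 0 gives Q = 6 (since 4·6^3 − 8·6^2 = 576).
min ATC = 576/6 + 32 − 8·6 + 2·6^2 = ¥152. That is the break-even price.
Between these two prices the firm operates at a loss; above ¥152 it earns a profit.

Shutdown price = ¥24; break-even price = ¥152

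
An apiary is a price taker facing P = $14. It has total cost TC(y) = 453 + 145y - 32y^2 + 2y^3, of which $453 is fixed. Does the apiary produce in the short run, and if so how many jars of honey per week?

Shut down

From TC, MC = TC'(y) = 145 - 64y + 6y^2 and AVC = VC/y = 145 - 32y + 2y^2.
The AVC parabola has its vertex at y = 32/4 = 8, where AVC = 145 - 32·8 + 2·8^2 = $17.
P = $14 lies below min AVC = $17; no output level covers variable cost.
The firm minimizes its loss by shutting down and losing only its fixed cost of $453.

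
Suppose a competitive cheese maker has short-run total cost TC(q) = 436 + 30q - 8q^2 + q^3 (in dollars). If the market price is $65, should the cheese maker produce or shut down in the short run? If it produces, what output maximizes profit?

Produce at q = 7

From TC, MC = TC'(q) = 30 - 16q + 3q^2 and AVC = VC/q = 30 - 8q + q^2.
The AVC parabola has its vertex at q = 8/2 = 4, where AVC = 30 - 8·4 + 4^2 = $14.
Because $65 ≥ $14, revenue can cover variable cost; the firm operates.
Set P = MC: 65 = 30 - 16q + 3q^2 → -35 - 16q + 3q^2 = 0. The roots are q = -5/3 and q = 7; the profit-maximizing output is on the rising part of MC, so q* = 7.
Check: AVC at q = 7 is $23 ≤ P, so revenue covers variable cost.
Profit = P·q − TC = 65·7 − 597 = -$142, a loss, but smaller than the $436 fixed cost the firm would lose by shutting down.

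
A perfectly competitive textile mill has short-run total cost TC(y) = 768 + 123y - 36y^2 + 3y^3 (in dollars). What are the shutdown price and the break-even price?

Shutdown price = $15; break-even price = $123

AVC = 123 - 36y + 3y^2; minimized at y = 6, giving min AVC = $15. That is the shutdown price.
ATC = 768/y + 123 - 36y + 3y^2. Setting dATC/dy = −768/y^2 − 36 + 6y = 0 gives y = 8 (since 6·8^3 − 36·8^2 = 768).
min ATC = 768/8 + 123 − 36·8 + 3·8^2 = $123. That is the break-even price.
For $15 ≤ P < $123 the firm produces at a loss; below $15 it shuts down.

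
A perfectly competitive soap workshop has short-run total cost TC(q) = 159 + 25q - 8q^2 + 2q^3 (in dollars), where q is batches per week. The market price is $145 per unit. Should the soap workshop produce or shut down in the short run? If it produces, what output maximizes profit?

Strip out fixed cost: VC = 25q - 8q^2 + 2q^3. Then AVC = 25 - 8q + 2q^2 and MC = 25 - 16q + 6q^2.
The AVC parabola has its vertex at q = 8/4 = 2, where AVC = 25 - 8·2 + 2·2^2 = $17.
Because $145 ≥ $17, revenue can cover variable cost; the firm operates.
Solving P = MC: -120 - 16q + 6q^2 = 0 ⇒ q = -10/3 or 6. On the upward-sloping branch, q* = 6.
Check: AVC at q = 6 is $49 ≤ P, so revenue covers variable cost.
Profit = P·q − TC = 145·6 − 453 = $417.

Produce at q = 6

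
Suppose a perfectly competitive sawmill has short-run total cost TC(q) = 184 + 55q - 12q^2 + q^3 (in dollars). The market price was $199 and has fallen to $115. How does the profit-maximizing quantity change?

Output falls from 12 to 10

MC = 55 - 24q + 3q^2; the shutdown threshold is min AVC = $19 (at q = 6).
With P = $199 above the shutdown price, P = MC gives q = 12.
At P = $115 ≥ min AVC, set P = MC: q = 10. The firm stays open but cuts output.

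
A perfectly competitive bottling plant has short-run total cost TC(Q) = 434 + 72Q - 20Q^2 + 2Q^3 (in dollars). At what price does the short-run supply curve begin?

The shutdown price is the minimum of AVC. VC = 72Q - 20Q^2 + 2Q^3, so AVC = 72 - 20Q + 2Q^2.
At the minimum of AVC, MC = AVC. MC = 72 - 40Q + 6Q^2; setting MC = AVC gives 4Q^2 - 20Q = 0, so Q = 5. min AVC = 22.
So the shutdown price is $22.

$22 per unit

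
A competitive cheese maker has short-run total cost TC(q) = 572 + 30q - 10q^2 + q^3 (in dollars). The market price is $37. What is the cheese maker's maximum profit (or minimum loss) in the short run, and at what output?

AVC = 30 - 10q + q^2 has its minimum $5 at q = 5; price $37 clears that bar, so the firm operates.
With MC = 30 - 20q + 3q^2, P = MC on the upward-sloping part at q* = 7.
TR = 37·7 = 259. TC = 572 + 63 = 635. Profit = 259 − 635 = -$376.
That loss of $376 beats the $572 the firm would lose by shutting down; producing recovers $196 of fixed cost.

Profit = -$376 at q = 7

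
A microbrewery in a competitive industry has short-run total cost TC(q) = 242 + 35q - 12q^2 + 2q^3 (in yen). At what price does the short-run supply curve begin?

Short-run supply begins at min AVC. From VC = 35q - 12q^2 + 2q^3, AVC = 35 - 12q + 2q^2.
At the minimum of AVC, MC = AVC. MC = 35 - 24q + 6q^2; setting MC = AVC gives 4q^2 - 12q = 0, so q = 3. min AVC = 17.
For P < ¥17 the firm produces nothing.

¥17 per unit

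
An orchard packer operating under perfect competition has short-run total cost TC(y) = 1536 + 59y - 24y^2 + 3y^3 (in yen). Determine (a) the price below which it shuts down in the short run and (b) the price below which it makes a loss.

Shutdown price = ¥11; break-even price = ¥251

Shutdown price = min AVC. AVC = 59 - 24y + 3y^2, with vertex at y = 4 and minimum ¥11.
ATC = 1536/y + 59 - 24y + 3y^2. Setting dATC/dy = −1536/y^2 − 24 + 6y = 0 gives y = 8 (since 6·8^3 − 24·8^2 = 1536).
min ATC = 1536/8 + 59 − 24·8 + 3·8^2 = ¥251. That is the break-even price.
For ¥11 ≤ P < ¥251 the firm produces at a loss; below ¥11 it shuts down.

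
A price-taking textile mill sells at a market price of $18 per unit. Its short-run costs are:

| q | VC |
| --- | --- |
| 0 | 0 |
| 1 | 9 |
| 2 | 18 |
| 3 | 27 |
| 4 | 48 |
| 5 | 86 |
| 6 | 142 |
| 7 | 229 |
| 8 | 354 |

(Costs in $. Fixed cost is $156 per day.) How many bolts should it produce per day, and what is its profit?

Compute π = P·q − TC at each output: q=0: -156; q=1: -147; q=2: -138; q=3: -129; q=4: -132; q=5: -152; q=6: -190; q=7: -259; q=8: -366.
Profit is maximized at q = 3. AVC there is 27/3 = $9 ≤ P, so producing beats shutting down (which would give -$156).

q = 3; profit = -$129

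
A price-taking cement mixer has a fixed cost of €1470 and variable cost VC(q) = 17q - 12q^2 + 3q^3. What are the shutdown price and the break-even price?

Shutdown price = min AVC. AVC = 17 - 12q + 3q^2, with vertex at q = 2 and minimum €5.
ATC = 1470/q + 17 - 12q + 3q^2. Setting dATC/dq = −1470/q^2 − 12 + 6q = 0 gives q = 7 (since 6·7^3 − 12·7^2 = 1470).
min ATC = 1470/7 + 17 − 12·7 + 3·7^2 = €290. That is the break-even price.
Between these two prices the firm operates at a loss; above €290 it earns a profit.

Shutdown price = €5; break-even price = €290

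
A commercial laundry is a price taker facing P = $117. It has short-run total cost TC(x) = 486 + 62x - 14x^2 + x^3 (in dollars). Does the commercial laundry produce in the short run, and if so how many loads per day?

From TC, MC = TC'(x) = 62 - 28x + 3x^2 and AVC = VC/x = 62 - 14x + x^2.
AVC is minimized where dAVC/dx = -14 + 2x = 0, at x = 7; min AVC = 62 - 14·7 + 7^2 = $13.
Because $117 ≥ $13, revenue can cover variable cost; the firm operates.
Solving P = MC: -55 - 28x + 3x^2 = 0 ⇒ x = -5/3 or 11. On the upward-sloping branch, x* = 11.
Check: AVC at x = 11 is $29 ≤ P, so revenue covers variable cost.
Profit = P·x − TC = 117·11 − 805 = $482.

Produce at x = 11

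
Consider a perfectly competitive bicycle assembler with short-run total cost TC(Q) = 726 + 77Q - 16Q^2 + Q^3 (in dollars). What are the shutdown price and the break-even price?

Shutdown price = $13; break-even price = $88

Shutdown price = min AVC. AVC = 77 - 16Q + Q^2, with vertex at Q = 8 and minimum $13.
ATC = 726/Q + 77 - 16Q + Q^2. Setting dATC/dQ = −726/Q^2 − 16 + 2Q = 0 gives Q = 11 (since 2·11^3 − 16·11^2 = 726).
min ATC = 726/11 + 77 − 16·11 + 11^2 = $88. That is the break-even price.
For $13 ≤ P < $88 the firm produces at a loss; below $13 it shuts down.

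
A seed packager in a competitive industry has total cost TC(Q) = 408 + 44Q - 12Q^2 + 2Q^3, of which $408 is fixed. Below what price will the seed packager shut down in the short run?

$26 per unit

Short-run supply begins at min AVC. From VC = 44Q - 12Q^2 + 2Q^3, AVC = 44 - 12Q + 2Q^2.
At the minimum of AVC, MC = AVC. MC = 44 - 24Q + 6Q^2; setting MC = AVC gives 4Q^2 - 12Q = 0, so Q = 3. min AVC = 26.
So the shutdown price is $26.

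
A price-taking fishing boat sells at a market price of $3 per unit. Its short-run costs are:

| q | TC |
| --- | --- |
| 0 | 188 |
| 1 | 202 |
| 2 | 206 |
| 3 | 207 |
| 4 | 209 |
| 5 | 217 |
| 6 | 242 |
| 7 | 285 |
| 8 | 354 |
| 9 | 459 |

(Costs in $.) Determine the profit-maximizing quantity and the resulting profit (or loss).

q = 0 (shut down); profit = -$188

Tabulate TR − TC: q=0: -188; q=1: -199; q=2: -200; q=3: -198; q=4: -197; q=5: -202; q=6: -224; q=7: -264; q=8: -330; q=9: -432.
Profit is highest at q = 0. Equivalently, the lowest AVC in the table is 21/4 ≈ $5.25 at q = 4, and P = $3 falls below it — price never covers variable cost, so the firm shuts down and loses only its fixed cost.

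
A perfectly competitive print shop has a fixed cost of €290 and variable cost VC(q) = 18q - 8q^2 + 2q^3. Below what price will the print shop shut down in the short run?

€10 per unit

The firm shuts down when price falls below the minimum of average variable cost. AVC = VC/q = 18 - 8q + 2q^2.
dAVC/dq = -8 + 4q = 0 gives q = 2. min AVC = 18 - 8·2 + 2·2^2 = 10.
For P < €10 the firm produces nothing.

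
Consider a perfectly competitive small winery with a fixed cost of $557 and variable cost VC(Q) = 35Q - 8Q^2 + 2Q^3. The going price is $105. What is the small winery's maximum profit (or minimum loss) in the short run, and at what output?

AVC = 35 - 8Q + 2Q^2; min AVC = $27 at Q = 2. Since P = $105 ≥ min AVC, the firm produces.
MC = 35 - 16Q + 6Q^2. Setting P = MC and taking the root on the rising branch gives Q* = 5.
TR = 105·5 = 525. TC = 557 + 225 = 782. Profit = 525 − 782 = -$257.
Shutting down would mean losing the fixed cost of $557, so operating at a loss of $257 is better by $300.

Profit = -$257 at Q = 5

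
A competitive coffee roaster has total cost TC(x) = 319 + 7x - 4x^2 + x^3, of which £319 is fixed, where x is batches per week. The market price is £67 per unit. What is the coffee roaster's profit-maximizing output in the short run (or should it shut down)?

Variable cost is VC = 7x - 4x^2 + x^3, so AVC = VC/x = 7 - 4x + x^2 and MC = dTC/dx = 7 - 8x + 3x^2.
AVC is minimized where dAVC/dx = -4 + 2x = 0, at x = 2; min AVC = 7 - 4·2 + 2^2 = £3.
Because £67 ≥ £3, revenue can cover variable cost; the firm operates.
Set P = MC: 67 = 7 - 8x + 3x^2 → -60 - 8x + 3x^2 = 0. The roots are x = -10/3 and x = 6; the profit-maximizing output is on the rising part of MC, so x* = 6.
Check: AVC at x = 6 is £19 ≤ P, so revenue covers variable cost.
Profit = P·x − TC = 67·6 − 433 = -£31, a loss, but smaller than the £319 fixed cost the firm would lose by shutting down.

Produce at x = 6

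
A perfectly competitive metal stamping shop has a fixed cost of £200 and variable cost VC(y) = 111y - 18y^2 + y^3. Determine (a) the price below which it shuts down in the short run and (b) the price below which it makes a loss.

Shutdown price = £30; break-even price = £51

Shutdown price = min AVC. AVC = 111 - 18y + y^2, with vertex at y = 9 and minimum £30.
ATC = 200/y + 111 - 18y + y^2. Setting dATC/dy = −200/y^2 − 18 + 2y = 0 gives y = 10 (since 2·10^3 − 18·10^2 = 200).
min ATC = 200/10 + 111 − 18·10 + 10^2 = £51. That is the break-even price.
For £30 ≤ P < £51 the firm produces at a loss; below £30 it shuts down.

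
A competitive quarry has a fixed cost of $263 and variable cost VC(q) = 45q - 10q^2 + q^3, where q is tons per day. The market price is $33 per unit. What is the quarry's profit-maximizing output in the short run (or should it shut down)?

Produce at q = 6

Strip out fixed cost: VC = 45q - 10q^2 + q^3. Then AVC = 45 - 10q + q^2 and MC = 45 - 20q + 3q^2.
AVC hits its minimum where MC = AVC, at q = 5, giving min AVC = 45 - 10·5 + 5^2 = $20.
P = $33 exceeds min AVC = $20, so the firm stays open.
Solving P = MC: 12 - 20q + 3q^2 = 0 ⇒ q = 2/3 or 6. On the upward-sloping branch, q* = 6.
Check: AVC at q = 6 is $21 ≤ P, so revenue covers variable cost.
Profit = P·q − TC = 33·6 − 389 = -$191, a loss, but smaller than the $263 fixed cost the firm would lose by shutting down.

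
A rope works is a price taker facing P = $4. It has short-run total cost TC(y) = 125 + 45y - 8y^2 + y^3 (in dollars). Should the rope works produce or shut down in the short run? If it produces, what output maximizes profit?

Shut down

From TC, MC = TC'(y) = 45 - 16y + 3y^2 and AVC = VC/y = 45 - 8y + y^2.
The AVC parabola has its vertex at y = 8/2 = 4, where AVC = 45 - 8·4 + 4^2 = $29.
Since P = $4 < min AVC = $29, price fails to cover variable cost at any output.
Shutting down limits the loss to fixed cost, $125.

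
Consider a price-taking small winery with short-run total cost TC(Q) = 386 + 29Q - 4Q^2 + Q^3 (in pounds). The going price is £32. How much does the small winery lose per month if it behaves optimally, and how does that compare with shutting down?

AVC = 29 - 4Q + Q^2 has its minimum £25 at Q = 2; price £32 clears that bar, so the firm operates.
With MC = 29 - 8Q + 3Q^2, P = MC on the upward-sloping part at Q* = 3.
TR = 32·3 = 96. TC = 386 + 78 = 464. Profit = 96 − 464 = -£368.
By producing, the firm covers all variable cost plus £18 of fixed cost; shutting down would lose the full £386.

Profit = -£368 at Q = 3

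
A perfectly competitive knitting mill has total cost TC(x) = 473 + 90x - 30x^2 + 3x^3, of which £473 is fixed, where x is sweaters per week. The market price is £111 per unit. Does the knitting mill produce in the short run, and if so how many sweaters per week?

Strip out fixed cost: VC = 90x - 30x^2 + 3x^3. Then AVC = 90 - 30x + 3x^2 and MC = 90 - 60x + 9x^2.
AVC is minimized where dAVC/dx = -30 + 6x = 0, at x = 5; min AVC = 90 - 30·5 + 3·5^2 = £15.
Since P = £111 ≥ min AVC = £15, price covers variable cost and the firm should produce.
P = MC gives -21 - 60x + 9x^2 = 0, with roots -1/3 and 7. Take the larger (rising MC): x* = 7.
Check: AVC at x = 7 is £27 ≤ P, so revenue covers variable cost.
Profit = P·x − TC = 111·7 − 662 = £115.

Produce at x = 7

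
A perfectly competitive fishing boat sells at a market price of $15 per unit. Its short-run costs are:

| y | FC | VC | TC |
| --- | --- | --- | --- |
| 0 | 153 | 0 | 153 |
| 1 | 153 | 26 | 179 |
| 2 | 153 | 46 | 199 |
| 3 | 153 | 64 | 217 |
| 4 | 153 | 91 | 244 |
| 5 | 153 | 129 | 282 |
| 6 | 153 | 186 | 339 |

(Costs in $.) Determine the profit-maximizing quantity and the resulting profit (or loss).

Tabulate TR − TC: y=0: -153; y=1: -164; y=2: -169; y=3: -172; y=4: -184; y=5: -207; y=6: -249.
Profit is highest at y = 0. Equivalently, the lowest AVC in the table is 64/3 ≈ $21.33 at y = 3, and P = $15 falls below it — price never covers variable cost, so the firm shuts down and loses only its fixed cost.

y = 0 (shut down); profit = -$153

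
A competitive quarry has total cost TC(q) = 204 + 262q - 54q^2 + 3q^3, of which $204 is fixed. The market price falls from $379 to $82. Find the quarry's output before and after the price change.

MC = 262 - 108q + 9q^2; the shutdown threshold is min AVC = $19 (at q = 9).
At P = $379 ≥ min AVC, set P = MC on the rising branch: q = 13.
At P = $82 ≥ min AVC, set P = MC: q = 10. The firm stays open but cuts output.

Output falls from 13 to 10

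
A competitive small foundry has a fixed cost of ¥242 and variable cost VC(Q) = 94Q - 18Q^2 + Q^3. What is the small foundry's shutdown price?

The shutdown price is the minimum of AVC. VC = 94Q - 18Q^2 + Q^3, so AVC = 94 - 18Q + Q^2.
dAVC/dQ = -18 + 2Q = 0 gives Q = 9. min AVC = 94 - 18·9 + 9^2 = 13.
For P < ¥13 the firm produces nothing.

¥13 per unit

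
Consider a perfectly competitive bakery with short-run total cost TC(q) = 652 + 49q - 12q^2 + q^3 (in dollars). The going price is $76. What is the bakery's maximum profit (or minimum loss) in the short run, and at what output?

Profit = -$166 at q = 9

AVC = 49 - 12q + q^2 has its minimum $13 at q = 6; price $76 clears that bar, so the firm operates.
MC = 49 - 24q + 3q^2. Setting P = MC and taking the root on the rising branch gives q* = 9.
TR = 76·9 = 684. TC = 652 + 198 = 850. Profit = 684 − 850 = -$166.
By producing, the firm covers all variable cost plus $486 of fixed cost; shutting down would lose the full $652.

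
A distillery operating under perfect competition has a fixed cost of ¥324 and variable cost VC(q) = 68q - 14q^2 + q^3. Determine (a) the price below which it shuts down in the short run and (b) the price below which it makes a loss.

Shutdown price = ¥19; break-even price = ¥59

Shutdown price = min AVC. AVC = 68 - 14q + q^2, with vertex at q = 7 and minimum ¥19.
ATC = 324/q + 68 - 14q + q^2. Setting dATC/dq = −324/q^2 − 14 + 2q = 0 gives q = 9 (since 2·9^3 − 14·9^2 = 324).
min ATC = 324/9 + 68 − 14·9 + 9^2 = ¥59. That is the break-even price.
Between these two prices the firm operates at a loss; above ¥59 it earns a profit.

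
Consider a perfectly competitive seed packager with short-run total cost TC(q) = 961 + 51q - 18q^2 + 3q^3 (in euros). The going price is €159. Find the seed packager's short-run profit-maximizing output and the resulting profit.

Profit = -€313 at q = 6

AVC = 51 - 18q + 3q^2 has its minimum €24 at q = 3; price €159 clears that bar, so the firm operates.
MC = 51 - 36q + 9q^2. Setting P = MC and taking the root on the rising branch gives q* = 6.
TR = 159·6 = 954. TC = 961 + 306 = 1267. Profit = 954 − 1267 = -€313.
Shutting down would mean losing the fixed cost of €961, so operating at a loss of €313 is better by €648.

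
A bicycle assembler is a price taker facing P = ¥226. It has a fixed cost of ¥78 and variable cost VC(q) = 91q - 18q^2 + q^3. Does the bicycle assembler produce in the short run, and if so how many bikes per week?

Produce at q = 15

Variable cost is VC = 91q - 18q^2 + q^3, so AVC = VC/q = 91 - 18q + q^2 and MC = dTC/dq = 91 - 36q + 3q^2.
The AVC parabola has its vertex at q = 18/2 = 9, where AVC = 91 - 18·9 + 9^2 = ¥10.
P = ¥226 exceeds min AVC = ¥10, so the firm stays open.
P = MC gives -135 - 36q + 3q^2 = 0, with roots -3 and 15. Take the larger (rising MC): q* = 15.
Check: AVC at q = 15 is ¥46 ≤ P, so revenue covers variable cost.
Profit = P·q − TC = 226·15 − 768 = ¥2622.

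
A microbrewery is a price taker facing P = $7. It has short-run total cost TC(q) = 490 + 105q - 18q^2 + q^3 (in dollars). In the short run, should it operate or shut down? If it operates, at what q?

From TC, MC = TC'(q) = 105 - 36q + 3q^2 and AVC = VC/q = 105 - 18q + q^2.
The AVC parabola has its vertex at q = 18/2 = 9, where AVC = 105 - 18·9 + 9^2 = $24.
With P < min AVC ($7 < $24), every unit sold adds to the loss.
Best response: produce nothing and absorb the $490 fixed cost.

Shut down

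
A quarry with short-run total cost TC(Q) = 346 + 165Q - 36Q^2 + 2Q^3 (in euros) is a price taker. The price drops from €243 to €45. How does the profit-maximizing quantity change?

AVC = 165 - 36Q + 2Q^2, minimized at Q = 9 where min AVC = €3. MC = 165 - 72Q + 6Q^2.
At P = €243 ≥ min AVC, set P = MC on the rising branch: Q = 13.
At P = €45 ≥ min AVC, set P = MC: Q = 10. The firm stays open but cuts output.

Output falls from 13 to 10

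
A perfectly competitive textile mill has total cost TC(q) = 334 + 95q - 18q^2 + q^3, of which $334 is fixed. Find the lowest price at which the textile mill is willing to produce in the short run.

The firm shuts down when price falls below the minimum of average variable cost. AVC = VC/q = 95 - 18q + q^2.
At the minimum of AVC, MC = AVC. MC = 95 - 36q + 3q^2; setting MC = AVC gives 2q^2 - 18q = 0, so q = 9. min AVC = 14.
For P < $14 the firm produces nothing.

$14 per unit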